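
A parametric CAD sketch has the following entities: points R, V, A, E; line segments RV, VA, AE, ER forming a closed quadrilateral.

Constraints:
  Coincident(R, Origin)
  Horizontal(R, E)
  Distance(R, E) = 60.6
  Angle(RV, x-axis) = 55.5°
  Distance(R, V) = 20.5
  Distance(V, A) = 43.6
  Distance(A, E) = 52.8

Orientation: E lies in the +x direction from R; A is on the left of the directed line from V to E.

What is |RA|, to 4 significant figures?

63.96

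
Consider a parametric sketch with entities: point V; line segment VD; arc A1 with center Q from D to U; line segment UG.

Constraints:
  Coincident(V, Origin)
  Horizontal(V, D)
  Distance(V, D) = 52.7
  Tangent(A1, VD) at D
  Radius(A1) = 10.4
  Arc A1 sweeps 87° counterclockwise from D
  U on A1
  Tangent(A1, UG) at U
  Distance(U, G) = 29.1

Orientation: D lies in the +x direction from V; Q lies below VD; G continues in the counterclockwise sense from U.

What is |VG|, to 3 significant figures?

56.4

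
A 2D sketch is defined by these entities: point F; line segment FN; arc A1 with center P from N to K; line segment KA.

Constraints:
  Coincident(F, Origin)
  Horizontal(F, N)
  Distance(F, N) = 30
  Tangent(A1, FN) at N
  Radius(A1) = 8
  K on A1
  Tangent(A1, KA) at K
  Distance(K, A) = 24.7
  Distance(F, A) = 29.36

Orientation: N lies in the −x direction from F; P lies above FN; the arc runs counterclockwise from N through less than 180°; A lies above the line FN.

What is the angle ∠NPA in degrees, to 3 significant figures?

136°

F is at the origin; F and N share the same y with |FN| = 30.0 and N on the −x side, so N = (-30.0, 0.00). Tangency of A1 to FN means the radius PN is perpendicular to FN, so P = N + (0, 8) = (-30.0, 8.00). Since PK ⟂ KA (tangency), |PA| = √(8.0² + 24.7²) = 26.0 regardless of where K sits on A1. So A lies on both circle(F, 29.36) and circle(P, 26.0); the above-FN intersection is A = (-12.1, 26.8). K is the foot of the tangent from A: K = (-22.8, 4.52).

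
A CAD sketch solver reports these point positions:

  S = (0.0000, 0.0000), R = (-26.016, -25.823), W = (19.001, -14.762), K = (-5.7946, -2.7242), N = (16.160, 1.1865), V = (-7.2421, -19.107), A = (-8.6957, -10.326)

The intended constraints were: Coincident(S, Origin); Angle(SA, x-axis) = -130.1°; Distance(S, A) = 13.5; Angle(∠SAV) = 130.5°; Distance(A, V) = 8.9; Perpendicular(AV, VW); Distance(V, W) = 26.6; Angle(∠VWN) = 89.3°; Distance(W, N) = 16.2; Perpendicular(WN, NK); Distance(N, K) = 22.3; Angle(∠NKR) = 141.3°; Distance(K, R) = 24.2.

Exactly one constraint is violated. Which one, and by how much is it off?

Distance(K, R) = 24.2 — off by 6.50.

S = (0.00, 0.00) ✓; SA at -130.1° ✓; |SA| = 13.50 ✓; ∠SAV = 130.5° ✓; |AV| = 8.901 ✓; ∠(AV, VW) = 90.00° ✓; |VW| = 26.60 ✓; ∠VWN = 89.30° ✓; |WN| = 16.20 ✓; ∠(WN, NK) = 90.00° ✓; |NK| = 22.30 ✓; ∠NKR = 141.3° ✓; |KR| = 30.70 ✗.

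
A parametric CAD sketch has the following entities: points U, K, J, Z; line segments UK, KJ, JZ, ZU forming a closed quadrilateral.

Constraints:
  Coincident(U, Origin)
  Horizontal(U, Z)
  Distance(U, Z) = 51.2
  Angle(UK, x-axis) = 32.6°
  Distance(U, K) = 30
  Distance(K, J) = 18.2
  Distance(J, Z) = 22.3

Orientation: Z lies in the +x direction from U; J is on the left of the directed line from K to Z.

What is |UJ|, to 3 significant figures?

47.6

U is at the origin; UZ is horizontal with |UZ| = 51.2 and Z in +x, so Z = (51.2, 0). UK runs at 32.6° with |UK| = 30.0, so K = (25.3, 16.2). J is determined by |KJ| = 18.2 and |JZ| = 22.3 together: it lies at the intersection of circle(K, 18.2) and circle(Z, 22.3). With |KZ| = 30.6, the foot of the radical line on KZ is 12.6 from K and the perpendicular offset is √(18.2² − 12.6²) = 13.2. Taking the left-of-KZ solution: J = (42.9, 20.7).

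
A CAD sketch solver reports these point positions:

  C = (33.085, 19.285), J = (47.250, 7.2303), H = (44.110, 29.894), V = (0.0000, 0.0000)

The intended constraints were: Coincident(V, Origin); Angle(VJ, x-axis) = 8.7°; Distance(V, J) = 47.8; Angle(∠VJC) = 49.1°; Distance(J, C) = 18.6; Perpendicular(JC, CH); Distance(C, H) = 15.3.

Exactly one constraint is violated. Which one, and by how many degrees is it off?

Perpendicular(JC, CH) — off by 5.70°.

V = (0.00, 0.00) ✓; VJ at 8.700° ✓; |VJ| = 47.80 ✓; ∠VJC = 49.10° ✓; |JC| = 18.60 ✓; ∠(JC, CH) = 95.70° ✗; |CH| = 15.30 ✓.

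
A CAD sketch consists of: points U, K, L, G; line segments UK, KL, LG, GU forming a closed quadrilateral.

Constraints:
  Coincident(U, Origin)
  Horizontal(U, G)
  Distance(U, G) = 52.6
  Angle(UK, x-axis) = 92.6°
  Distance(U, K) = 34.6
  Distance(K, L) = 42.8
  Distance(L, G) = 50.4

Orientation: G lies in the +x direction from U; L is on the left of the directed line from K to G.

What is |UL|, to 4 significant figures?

62.17

U is at the origin; UG is horizontal with |UG| = 52.6 and G in +x, so G = (52.6, 0). UK runs at 92.6° with |UK| = 34.6, so K = (-1.570, 34.56). L is determined by |KL| = 42.8 and |LG| = 50.4 together: it lies at the intersection of circle(K, 42.8) and circle(G, 50.4). With |KG| = 64.26, the foot of the radical line on KG is 26.62 from K and the perpendicular offset is √(42.8² − 26.62²) = 33.52. Taking the left-of-KG solution: L = (38.90, 48.50).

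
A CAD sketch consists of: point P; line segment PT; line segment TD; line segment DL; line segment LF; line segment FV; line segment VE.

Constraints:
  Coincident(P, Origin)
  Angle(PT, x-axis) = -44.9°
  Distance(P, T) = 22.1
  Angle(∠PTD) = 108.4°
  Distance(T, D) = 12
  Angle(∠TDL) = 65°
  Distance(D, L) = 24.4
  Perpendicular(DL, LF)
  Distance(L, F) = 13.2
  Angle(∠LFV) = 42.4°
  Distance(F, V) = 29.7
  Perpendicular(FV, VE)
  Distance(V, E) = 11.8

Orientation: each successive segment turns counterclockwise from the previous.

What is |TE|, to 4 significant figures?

28.71

∠LFV = 42.4° gives FV at 9.300° from the x-axis; with |FV| = 29.7, V = (28.35, -0.6447). The perpendicularity gives VE at right angles to FV, so VE runs at 99.30°; with |VE| = 11.8, E = (26.45, 11.00). Then |TE| = |E − T| = 28.71.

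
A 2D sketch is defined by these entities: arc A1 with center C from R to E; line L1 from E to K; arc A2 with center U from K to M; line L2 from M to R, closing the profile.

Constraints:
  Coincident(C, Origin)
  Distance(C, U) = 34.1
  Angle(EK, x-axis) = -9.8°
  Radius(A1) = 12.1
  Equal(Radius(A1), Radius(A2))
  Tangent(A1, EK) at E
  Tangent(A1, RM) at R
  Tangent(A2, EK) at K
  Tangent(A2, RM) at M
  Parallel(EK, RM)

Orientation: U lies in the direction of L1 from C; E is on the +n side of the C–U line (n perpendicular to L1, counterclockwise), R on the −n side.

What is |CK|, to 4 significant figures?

36.18

The slot axis is L1's direction at -9.8°, so u = (cos -9.8°, sin -9.8°) = (0.9854, -0.1702) and n = (−sin -9.8°, cos -9.8°) = (0.1702, 0.9854). C is at the origin and U lies 34.1 along u from C, so U = 34.1·u = (33.60, -5.804). Tangency of A1 to both parallel lines with radius 12.1 puts E and R at C ± 12.1·n: E = (2.060, 11.92), R = (-2.060, -11.92). Equal radii place K and M the same way about U: K = U + 12.1·n = (35.66, 6.119), M = U − 12.1·n = (31.54, -17.73). Then |CK| = |K − C| = 36.18.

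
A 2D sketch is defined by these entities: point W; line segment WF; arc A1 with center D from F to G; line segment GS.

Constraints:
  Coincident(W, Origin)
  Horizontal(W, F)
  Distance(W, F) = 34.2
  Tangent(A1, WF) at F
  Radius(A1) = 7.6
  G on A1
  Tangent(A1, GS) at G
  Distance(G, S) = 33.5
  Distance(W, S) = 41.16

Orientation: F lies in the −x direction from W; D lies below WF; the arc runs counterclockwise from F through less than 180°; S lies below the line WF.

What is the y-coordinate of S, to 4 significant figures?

-37.42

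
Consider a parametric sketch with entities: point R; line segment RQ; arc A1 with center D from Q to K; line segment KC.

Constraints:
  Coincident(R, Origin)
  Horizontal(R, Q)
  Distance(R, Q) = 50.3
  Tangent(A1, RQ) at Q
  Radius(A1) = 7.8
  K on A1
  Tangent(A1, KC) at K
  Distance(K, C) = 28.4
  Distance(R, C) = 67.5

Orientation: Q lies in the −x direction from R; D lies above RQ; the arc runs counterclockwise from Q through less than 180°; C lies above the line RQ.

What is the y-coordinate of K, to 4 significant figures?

11.46

R is at the origin; RQ is horizontal with |RQ| = 50.3 and Q on the −x side, so Q = (-50.30, 0.000). Since A1 is tangent to RQ there, DQ ⟂ RQ, so D = Q + (0, 7.8) = (-50.30, 7.800). Since DK ⟂ KC (tangency), |DC| = √(7.8² + 28.4²) = 29.45 regardless of where K sits on A1. So C lies on both circle(R, 67.5) and circle(D, 29.45); the above-RQ intersection is C = (-56.76, 36.53). K is the foot of the tangent from C: K = (-43.41, 11.46).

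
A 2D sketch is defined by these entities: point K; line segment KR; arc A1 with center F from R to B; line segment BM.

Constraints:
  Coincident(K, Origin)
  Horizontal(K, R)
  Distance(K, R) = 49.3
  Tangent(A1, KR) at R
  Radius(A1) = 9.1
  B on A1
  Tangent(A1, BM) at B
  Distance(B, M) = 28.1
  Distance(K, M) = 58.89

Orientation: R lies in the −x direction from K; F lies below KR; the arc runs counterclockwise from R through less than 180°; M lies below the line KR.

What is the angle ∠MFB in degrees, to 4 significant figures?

72.06°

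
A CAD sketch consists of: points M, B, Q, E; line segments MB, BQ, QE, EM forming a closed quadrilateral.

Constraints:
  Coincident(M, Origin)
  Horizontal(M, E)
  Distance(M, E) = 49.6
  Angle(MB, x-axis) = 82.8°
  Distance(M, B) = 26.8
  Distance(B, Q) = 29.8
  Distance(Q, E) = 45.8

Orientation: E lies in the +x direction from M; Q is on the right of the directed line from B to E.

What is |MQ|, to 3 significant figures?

5.06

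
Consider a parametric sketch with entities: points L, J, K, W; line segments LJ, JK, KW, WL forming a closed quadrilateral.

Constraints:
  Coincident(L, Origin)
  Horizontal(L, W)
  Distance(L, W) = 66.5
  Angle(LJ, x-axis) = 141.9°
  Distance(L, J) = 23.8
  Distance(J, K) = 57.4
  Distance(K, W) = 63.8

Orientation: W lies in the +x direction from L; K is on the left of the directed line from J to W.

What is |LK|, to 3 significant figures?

56.5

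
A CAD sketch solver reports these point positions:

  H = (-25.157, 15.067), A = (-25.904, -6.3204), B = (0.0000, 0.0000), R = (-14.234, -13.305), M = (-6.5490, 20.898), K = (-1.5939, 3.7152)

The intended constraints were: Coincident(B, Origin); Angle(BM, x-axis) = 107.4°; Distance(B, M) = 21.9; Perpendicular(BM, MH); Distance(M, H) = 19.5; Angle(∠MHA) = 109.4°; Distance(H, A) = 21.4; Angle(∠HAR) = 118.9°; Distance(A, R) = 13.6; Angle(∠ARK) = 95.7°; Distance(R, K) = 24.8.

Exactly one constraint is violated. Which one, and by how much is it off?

Distance(R, K) = 24.8 — off by 3.60.

B = (0.00, 0.00) ✓; BM at 107.4° ✓; |BM| = 21.90 ✓; ∠(BM, MH) = 90.00° ✓; |MH| = 19.50 ✓; ∠MHA = 109.4° ✓; |HA| = 21.40 ✓; ∠HAR = 118.9° ✓; |AR| = 13.60 ✓; ∠ARK = 95.70° ✓; |RK| = 21.20 ✗.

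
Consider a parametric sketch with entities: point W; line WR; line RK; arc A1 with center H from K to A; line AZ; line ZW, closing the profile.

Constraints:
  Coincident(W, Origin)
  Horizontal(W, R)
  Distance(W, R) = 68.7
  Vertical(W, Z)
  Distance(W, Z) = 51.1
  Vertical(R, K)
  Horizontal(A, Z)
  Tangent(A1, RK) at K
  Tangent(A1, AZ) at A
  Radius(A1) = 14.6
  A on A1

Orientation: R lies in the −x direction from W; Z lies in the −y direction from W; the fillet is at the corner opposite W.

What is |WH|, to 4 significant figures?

65.26

W is at the origin; W and R share the same y with |WR| = 68.7 and R on the −x side, so R = (-68.70, 0.000). W and Z share the same x with |WZ| = 51.1 and Z on the −y side, so Z = (0.000, -51.10). The virtual corner opposite W is at (-68.70, -51.10). The tangent condition forces HK to be normal to RK and tangency of A1 to AZ means the radius HA is perpendicular to AZ, with radius 14.6, so the center H sits 14.6 in from both sides at H = (-54.10, -36.50). Then |WH| = |H − W| = 65.26.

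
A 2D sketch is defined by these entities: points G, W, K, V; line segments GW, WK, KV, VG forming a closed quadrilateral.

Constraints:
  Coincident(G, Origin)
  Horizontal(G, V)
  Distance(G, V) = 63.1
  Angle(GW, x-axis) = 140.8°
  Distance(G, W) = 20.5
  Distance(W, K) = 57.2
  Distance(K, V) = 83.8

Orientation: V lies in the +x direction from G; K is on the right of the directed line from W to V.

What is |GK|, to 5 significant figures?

44.542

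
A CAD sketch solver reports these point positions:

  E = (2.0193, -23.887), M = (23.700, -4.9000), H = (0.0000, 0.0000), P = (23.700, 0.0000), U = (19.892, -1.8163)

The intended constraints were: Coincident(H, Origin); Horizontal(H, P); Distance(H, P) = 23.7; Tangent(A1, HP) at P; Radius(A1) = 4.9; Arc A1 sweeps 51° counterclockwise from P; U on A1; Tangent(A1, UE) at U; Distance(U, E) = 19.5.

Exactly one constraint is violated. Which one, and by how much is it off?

Distance(U, E) = 19.5 — off by 8.90.

H = (0.00, 0.00) ✓; H.y = 0.00, P.y = 0.00 ✓; |HP| = 23.70 ✓; ∠(MP, PH) = 90.00° ✓; |MP| = 4.900 ✓; bearing(M→U) − bearing(M→P) = 51.00° ✓; |MU| = 4.900 ✓; ∠(MU, UE) = 90.00° ✓; |UE| = 28.40 ✗.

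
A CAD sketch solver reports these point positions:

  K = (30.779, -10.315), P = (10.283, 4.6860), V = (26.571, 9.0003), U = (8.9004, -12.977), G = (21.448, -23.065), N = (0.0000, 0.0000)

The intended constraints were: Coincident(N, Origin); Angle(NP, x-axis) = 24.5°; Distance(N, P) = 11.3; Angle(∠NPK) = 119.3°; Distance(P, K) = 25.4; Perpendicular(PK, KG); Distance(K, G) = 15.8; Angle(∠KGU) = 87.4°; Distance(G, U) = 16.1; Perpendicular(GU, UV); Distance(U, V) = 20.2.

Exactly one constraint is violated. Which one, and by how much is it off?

Distance(U, V) = 20.2 — off by 8.00.

N = (0.00, 0.00) ✓; NP at 24.50° ✓; |NP| = 11.30 ✓; ∠NPK = 119.3° ✓; |PK| = 25.40 ✓; ∠(PK, KG) = 90.00° ✓; |KG| = 15.80 ✓; ∠KGU = 87.40° ✓; |GU| = 16.10 ✓; ∠(GU, UV) = 90.00° ✓; |UV| = 28.20 ✗.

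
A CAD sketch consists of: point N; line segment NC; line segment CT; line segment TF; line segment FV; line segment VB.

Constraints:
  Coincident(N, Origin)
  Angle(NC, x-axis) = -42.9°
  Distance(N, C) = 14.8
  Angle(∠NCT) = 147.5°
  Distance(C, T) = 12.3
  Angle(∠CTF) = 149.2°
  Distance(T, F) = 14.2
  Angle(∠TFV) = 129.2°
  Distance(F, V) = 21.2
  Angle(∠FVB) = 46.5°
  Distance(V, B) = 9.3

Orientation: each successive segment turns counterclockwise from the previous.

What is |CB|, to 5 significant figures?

30.392

N is at the origin; NC runs at -42.9° with length 14.8, so C = (10.842, -10.075). ∠NCT = 147.5° gives CT at -10.400° from the x-axis; with |CT| = 12.3, T = (22.940, -12.295). ∠CTF = 149.2° gives TF at 20.400° from the x-axis; with |TF| = 14.2, F = (36.249, -7.3453). ∠TFV = 129.2° gives FV at 71.200° from the x-axis; with |FV| = 21.2, V = (43.081, 12.724). ∠FVB = 46.5° gives VB at -155.30° from the x-axis; with |VB| = 9.3, B = (34.632, 8.8375). Then |CB| = |B − C| = 30.392.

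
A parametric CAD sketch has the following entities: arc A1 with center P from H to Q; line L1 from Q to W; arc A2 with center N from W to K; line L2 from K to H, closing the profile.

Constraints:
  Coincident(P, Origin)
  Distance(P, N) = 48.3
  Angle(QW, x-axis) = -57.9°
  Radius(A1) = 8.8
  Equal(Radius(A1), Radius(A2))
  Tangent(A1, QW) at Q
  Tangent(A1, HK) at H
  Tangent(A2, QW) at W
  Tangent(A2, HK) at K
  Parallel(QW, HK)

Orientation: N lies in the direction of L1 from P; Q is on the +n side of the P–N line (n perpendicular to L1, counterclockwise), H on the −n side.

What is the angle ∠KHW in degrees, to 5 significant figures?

20.021°

The slot axis is L1's direction at -57.9°, so u = (cos -57.9°, sin -57.9°) = (0.53140, -0.84712) and n = (−sin -57.9°, cos -57.9°) = (0.84712, 0.53140). P is at the origin and N lies 48.3 along u from P, so N = 48.3·u = (25.667, -40.916). Tangency of A1 to both parallel lines with radius 8.8 puts Q and H at P ± 8.8·n: Q = (7.4547, 4.6763), H = (-7.4547, -4.6763). Equal radii place W and K the same way about N: W = N + 8.8·n = (33.121, -36.240), K = N − 8.8·n = (18.212, -45.592). Then cos ∠KHW = HK·HW / (|HK||HW|), giving 20.021°.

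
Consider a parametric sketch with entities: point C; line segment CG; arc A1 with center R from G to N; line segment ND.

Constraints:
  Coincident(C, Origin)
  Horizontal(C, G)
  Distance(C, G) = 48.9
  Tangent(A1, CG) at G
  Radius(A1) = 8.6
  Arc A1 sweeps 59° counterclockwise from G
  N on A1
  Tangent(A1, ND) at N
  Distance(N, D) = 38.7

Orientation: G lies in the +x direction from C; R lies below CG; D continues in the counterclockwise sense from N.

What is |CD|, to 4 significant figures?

43.14

C is at the origin; C and G share the same y with |CG| = 48.9 and G on the +x side, so G = (48.90, 0.000). Tangency of A1 to CG means the radius RG is perpendicular to CG, so R = G + (0, -8.6) = (48.90, -8.600). On A1, G sits at bearing 90° from R; a 59° counterclockwise sweep puts N at bearing 149°, so N = R + 8.6·(cos 149°, sin 149°) = (41.53, -4.171). Since A1 is tangent to ND there, RN ⟂ ND, so ND runs along (−sin 149°, cos 149°); with |ND| = 38.7, D = (21.60, -37.34). Then |CD| = |D − C| = 43.14.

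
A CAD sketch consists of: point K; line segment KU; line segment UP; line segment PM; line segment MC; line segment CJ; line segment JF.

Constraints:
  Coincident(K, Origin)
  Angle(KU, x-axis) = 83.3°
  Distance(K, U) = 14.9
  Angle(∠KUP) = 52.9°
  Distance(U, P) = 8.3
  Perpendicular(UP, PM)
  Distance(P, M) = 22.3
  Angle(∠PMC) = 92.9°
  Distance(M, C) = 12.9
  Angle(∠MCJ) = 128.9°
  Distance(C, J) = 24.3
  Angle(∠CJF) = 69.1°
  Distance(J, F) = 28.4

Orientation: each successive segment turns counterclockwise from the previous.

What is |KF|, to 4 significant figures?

17.48

∠MCJ = 128.9° gives CJ at 78.60° from the x-axis; with |CJ| = 24.3, J = (22.11, 21.14). ∠CJF = 69.1° gives JF at -170.5° from the x-axis; with |JF| = 28.4, F = (-5.901, 16.45). Then |KF| = |F − K| = 17.48.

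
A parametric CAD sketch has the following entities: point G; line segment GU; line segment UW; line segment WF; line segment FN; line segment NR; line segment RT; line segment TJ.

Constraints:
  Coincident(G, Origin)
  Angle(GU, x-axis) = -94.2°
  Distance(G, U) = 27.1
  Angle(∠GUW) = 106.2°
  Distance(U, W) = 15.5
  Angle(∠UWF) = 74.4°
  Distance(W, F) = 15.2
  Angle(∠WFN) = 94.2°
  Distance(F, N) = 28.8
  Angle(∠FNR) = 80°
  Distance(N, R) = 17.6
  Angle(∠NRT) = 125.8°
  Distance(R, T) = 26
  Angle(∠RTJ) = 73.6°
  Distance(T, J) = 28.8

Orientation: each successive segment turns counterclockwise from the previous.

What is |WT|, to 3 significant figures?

13.9

G is at the origin; GU runs at -94.2° with length 27.1, so U = (-1.98, -27.0). ∠GUW = 106.2° gives UW at -20.4° from the x-axis; with |UW| = 15.5, W = (12.5, -32.4). ∠UWF = 74.4° gives WF at 85.2° from the x-axis; with |WF| = 15.2, F = (13.8, -17.3). ∠WFN = 94.2° gives FN at 171° from the x-axis; with |FN| = 28.8, N = (-14.6, -12.8). ∠FNR = 80.0° gives NR at -89.0° from the x-axis; with |NR| = 17.6, R = (-14.3, -30.4). ∠NRT = 125.8° gives RT at -34.8° from the x-axis; with |RT| = 26.0, T = (7.03, -45.2). Then |WT| = |T − W| = 13.9.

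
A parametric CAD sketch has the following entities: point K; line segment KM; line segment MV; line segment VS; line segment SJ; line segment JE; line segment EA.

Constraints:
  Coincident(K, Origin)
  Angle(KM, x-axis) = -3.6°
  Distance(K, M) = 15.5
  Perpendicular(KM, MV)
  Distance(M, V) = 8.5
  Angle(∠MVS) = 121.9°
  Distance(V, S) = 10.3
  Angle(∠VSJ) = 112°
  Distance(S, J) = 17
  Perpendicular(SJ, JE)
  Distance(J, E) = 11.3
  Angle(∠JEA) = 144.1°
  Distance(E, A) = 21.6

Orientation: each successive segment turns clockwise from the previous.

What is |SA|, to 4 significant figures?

29.12

K is at the origin; KM runs at -3.6° with length 15.5, so M = (15.47, -0.9733). The perpendicularity gives MV at right angles to KM, so MV runs at -93.60°; with |MV| = 8.5, V = (14.94, -9.456). ∠MVS = 121.9° gives VS at -151.7° from the x-axis; with |VS| = 10.3, S = (5.867, -14.34). ∠VSJ = 112.0° gives SJ at 140.3° from the x-axis; with |SJ| = 17.0, J = (-7.213, -3.481). The perpendicularity gives JE at right angles to SJ, so JE runs at 50.30°; with |JE| = 11.3, E = (0.005062, 5.214). ∠JEA = 144.1° gives EA at 14.40° from the x-axis; with |EA| = 21.6, A = (20.93, 10.59). Then |SA| = |A − S| = 29.12.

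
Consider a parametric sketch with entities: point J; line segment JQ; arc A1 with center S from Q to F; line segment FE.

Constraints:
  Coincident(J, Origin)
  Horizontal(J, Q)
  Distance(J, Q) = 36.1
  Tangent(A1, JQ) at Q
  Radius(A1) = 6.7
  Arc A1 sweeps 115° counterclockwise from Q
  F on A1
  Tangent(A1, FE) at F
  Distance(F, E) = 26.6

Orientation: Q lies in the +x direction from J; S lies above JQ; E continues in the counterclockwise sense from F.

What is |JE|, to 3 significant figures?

45.7

J is at the origin; J and Q share the same y with |JQ| = 36.1 and Q on the +x side, so Q = (36.1, 0.00). Since A1 is tangent to JQ there, SQ ⟂ JQ, so S = Q + (0, 6.7) = (36.1, 6.70). On A1, Q sits at bearing -90° from S; a 115° counterclockwise sweep puts F at bearing 25°, so F = S + 6.7·(cos 25°, sin 25°) = (42.2, 9.53). A1 meets FE tangentially, so SF is at right angles to FE, so FE runs along (−sin 25°, cos 25°); with |FE| = 26.6, E = (30.9, 33.6). Then |JE| = |E − J| = 45.7.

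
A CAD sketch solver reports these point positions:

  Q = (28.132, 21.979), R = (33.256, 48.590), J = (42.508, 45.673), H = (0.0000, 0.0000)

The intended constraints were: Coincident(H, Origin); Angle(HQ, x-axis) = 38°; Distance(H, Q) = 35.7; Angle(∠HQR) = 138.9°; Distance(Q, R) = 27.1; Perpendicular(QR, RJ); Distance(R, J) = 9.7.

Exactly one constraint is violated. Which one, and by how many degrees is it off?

Perpendicular(QR, RJ) — off by 6.60°.

H = (0.00, 0.00) ✓; HQ at 38.00° ✓; |HQ| = 35.70 ✓; ∠HQR = 138.9° ✓; |QR| = 27.10 ✓; ∠(QR, RJ) = 96.60° ✗; |RJ| = 9.701 ✓.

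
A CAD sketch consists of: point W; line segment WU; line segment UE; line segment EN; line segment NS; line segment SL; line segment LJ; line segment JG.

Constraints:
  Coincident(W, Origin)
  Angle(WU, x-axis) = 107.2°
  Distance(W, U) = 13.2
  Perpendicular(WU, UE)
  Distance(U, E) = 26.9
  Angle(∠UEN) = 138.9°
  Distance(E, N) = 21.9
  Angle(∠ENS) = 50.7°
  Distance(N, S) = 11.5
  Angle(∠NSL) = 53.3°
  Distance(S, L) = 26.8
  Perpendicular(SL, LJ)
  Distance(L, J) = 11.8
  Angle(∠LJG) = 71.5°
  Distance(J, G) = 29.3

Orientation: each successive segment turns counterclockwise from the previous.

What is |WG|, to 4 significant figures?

34.23

W is at the origin; WU runs at 107.2° with length 13.2, so U = (-3.903, 12.61). WU is perpendicular to UE, so UE runs at -162.8°; with |UE| = 26.9, E = (-29.60, 4.655). ∠UEN = 138.9° gives EN at -121.7° from the x-axis; with |EN| = 21.9, N = (-41.11, -13.98). ∠ENS = 50.7° gives NS at 7.600° from the x-axis; with |NS| = 11.5, S = (-29.71, -12.46). ∠NSL = 53.3° gives SL at 134.3° from the x-axis; with |SL| = 26.8, L = (-48.43, 6.724). The perpendicularity gives LJ at right angles to SL, so LJ runs at -135.7°; with |LJ| = 11.8, J = (-56.87, -1.517). ∠LJG = 71.5° gives JG at -27.20° from the x-axis; with |JG| = 29.3, G = (-30.81, -14.91). Then |WG| = |G − W| = 34.23.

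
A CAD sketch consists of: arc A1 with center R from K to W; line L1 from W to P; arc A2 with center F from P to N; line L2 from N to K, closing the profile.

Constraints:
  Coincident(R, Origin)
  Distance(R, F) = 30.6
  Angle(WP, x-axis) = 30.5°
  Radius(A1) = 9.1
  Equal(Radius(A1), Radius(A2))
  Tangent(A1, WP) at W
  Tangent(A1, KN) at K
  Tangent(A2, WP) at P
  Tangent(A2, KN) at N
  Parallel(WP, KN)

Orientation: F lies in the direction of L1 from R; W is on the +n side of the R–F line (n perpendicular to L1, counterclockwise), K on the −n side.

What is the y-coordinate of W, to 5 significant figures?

7.8408

The slot axis is L1's direction at 30.5°, so u = (cos 30.5°, sin 30.5°) = (0.86163, 0.50754) and n = (−sin 30.5°, cos 30.5°) = (-0.50754, 0.86163). R is at the origin and F lies 30.6 along u from R, so F = 30.6·u = (26.366, 15.531). Tangency of A1 to both parallel lines with radius 9.1 puts W and K at R ± 9.1·n: W = (-4.6186, 7.8408), K = (4.6186, -7.8408). So W.y = 7.8408.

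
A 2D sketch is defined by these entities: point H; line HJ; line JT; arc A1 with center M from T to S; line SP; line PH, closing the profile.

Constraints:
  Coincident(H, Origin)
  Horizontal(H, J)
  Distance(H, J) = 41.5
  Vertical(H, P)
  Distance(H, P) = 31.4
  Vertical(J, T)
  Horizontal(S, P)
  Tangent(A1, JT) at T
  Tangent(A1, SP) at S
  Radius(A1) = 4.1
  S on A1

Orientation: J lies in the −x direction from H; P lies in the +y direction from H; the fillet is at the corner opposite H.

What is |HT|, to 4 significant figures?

49.67

H is at the origin; HJ is horizontal with |HJ| = 41.5 and J on the −x side, so J = (-41.50, 0.000). HP is vertical with |HP| = 31.4 and P on the +y side, so P = (0.000, 31.40). The virtual corner opposite H is at (-41.50, 31.40). Tangency of A1 to JT means the radius MT is perpendicular to JT and the tangent condition forces MS to be normal to SP, with radius 4.1, so the center M sits 4.1 in from both sides at M = (-37.40, 27.30). That places the tangent points at T = (-41.50, 27.30) on JT and S = (-37.40, 31.40) on SP. Then |HT| = |T − H| = 49.67.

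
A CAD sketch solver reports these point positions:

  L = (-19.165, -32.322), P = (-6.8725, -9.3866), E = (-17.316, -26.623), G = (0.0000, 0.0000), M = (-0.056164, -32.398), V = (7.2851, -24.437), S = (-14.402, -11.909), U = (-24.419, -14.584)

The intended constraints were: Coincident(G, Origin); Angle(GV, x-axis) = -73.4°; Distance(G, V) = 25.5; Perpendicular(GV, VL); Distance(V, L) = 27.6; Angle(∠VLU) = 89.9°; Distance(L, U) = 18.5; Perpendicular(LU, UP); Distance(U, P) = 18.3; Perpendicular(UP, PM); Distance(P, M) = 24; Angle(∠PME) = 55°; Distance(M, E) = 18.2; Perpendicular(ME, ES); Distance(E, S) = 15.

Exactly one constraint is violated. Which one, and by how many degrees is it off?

Perpendicular(ME, ES) — off by 7.30°.

G = (0.00, 0.00) ✓; GV at -73.40° ✓; |GV| = 25.50 ✓; ∠(GV, VL) = 90.00° ✓; |VL| = 27.60 ✓; ∠VLU = 89.90° ✓; |LU| = 18.50 ✓; ∠(LU, UP) = 90.00° ✓; |UP| = 18.30 ✓; ∠(UP, PM) = 90.00° ✓; |PM| = 24.00 ✓; ∠PME = 55.00° ✓; |ME| = 18.20 ✓; ∠(ME, ES) = 82.70° ✗; |ES| = 15.00 ✓.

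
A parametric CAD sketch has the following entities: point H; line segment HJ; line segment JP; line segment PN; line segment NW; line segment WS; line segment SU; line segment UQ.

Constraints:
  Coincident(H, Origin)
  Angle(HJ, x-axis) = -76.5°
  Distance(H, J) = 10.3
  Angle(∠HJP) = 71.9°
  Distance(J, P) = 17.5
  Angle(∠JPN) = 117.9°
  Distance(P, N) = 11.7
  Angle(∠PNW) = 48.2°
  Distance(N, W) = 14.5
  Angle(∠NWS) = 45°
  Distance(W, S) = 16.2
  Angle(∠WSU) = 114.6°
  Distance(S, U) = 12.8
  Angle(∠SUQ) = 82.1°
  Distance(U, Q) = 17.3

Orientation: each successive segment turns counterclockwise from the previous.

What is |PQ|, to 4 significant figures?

18.99

H is at the origin; HJ runs at -76.5° with length 10.3, so J = (2.404, -10.02). ∠HJP = 71.9° gives JP at 31.60° from the x-axis; with |JP| = 17.5, P = (17.31, -0.8457). ∠JPN = 117.9° gives PN at 93.70° from the x-axis; with |PN| = 11.7, N = (16.55, 10.83). ∠PNW = 48.2° gives NW at -134.5° from the x-axis; with |NW| = 14.5, W = (6.391, 0.4878). ∠NWS = 45.0° gives WS at 0.5000° from the x-axis; with |WS| = 16.2, S = (22.59, 0.6292). ∠WSU = 114.6° gives SU at 65.90° from the x-axis; with |SU| = 12.8, U = (27.82, 12.31). ∠SUQ = 82.1° gives UQ at 163.8° from the x-axis; with |UQ| = 17.3, Q = (11.20, 17.14). Then |PQ| = |Q − P| = 18.99.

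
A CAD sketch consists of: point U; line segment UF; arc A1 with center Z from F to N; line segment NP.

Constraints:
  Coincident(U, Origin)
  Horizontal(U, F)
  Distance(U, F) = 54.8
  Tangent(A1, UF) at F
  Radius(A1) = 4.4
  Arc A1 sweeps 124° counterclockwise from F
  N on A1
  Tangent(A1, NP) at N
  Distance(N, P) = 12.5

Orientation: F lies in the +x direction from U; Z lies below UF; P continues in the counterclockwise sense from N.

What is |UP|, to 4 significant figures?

60.64

U is at the origin; UF is horizontal with |UF| = 54.8 and F on the +x side, so F = (54.80, 0.000). Tangency of A1 to UF means the radius ZF is perpendicular to UF, so Z = F + (0, -4.4) = (54.80, -4.400). On A1, F sits at bearing 90° from Z; a 124° counterclockwise sweep puts N at bearing 214°, so N = Z + 4.4·(cos 214°, sin 214°) = (51.15, -6.860). Since A1 is tangent to NP there, ZN ⟂ NP, so NP runs along (−sin 214°, cos 214°); with |NP| = 12.5, P = (58.14, -17.22). Then |UP| = |P − U| = 60.64.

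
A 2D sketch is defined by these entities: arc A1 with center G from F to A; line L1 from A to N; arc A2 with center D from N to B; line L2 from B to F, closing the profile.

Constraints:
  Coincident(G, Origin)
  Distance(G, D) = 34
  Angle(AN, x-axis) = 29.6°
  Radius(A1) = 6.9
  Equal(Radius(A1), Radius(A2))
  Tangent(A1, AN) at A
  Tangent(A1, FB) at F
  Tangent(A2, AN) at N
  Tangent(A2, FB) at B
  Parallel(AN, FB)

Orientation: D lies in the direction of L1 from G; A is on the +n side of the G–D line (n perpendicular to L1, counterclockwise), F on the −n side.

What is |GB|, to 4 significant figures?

34.69

Tangency of A1 to both parallel lines with radius 6.9 puts A and F at G ± 6.9·n: A = (-3.408, 6.000), F = (3.408, -6.000). Equal radii place N and B the same way about D: N = D + 6.9·n = (26.15, 22.79), B = D − 6.9·n = (32.97, 10.79). Then |GB| = |B − G| = 34.69.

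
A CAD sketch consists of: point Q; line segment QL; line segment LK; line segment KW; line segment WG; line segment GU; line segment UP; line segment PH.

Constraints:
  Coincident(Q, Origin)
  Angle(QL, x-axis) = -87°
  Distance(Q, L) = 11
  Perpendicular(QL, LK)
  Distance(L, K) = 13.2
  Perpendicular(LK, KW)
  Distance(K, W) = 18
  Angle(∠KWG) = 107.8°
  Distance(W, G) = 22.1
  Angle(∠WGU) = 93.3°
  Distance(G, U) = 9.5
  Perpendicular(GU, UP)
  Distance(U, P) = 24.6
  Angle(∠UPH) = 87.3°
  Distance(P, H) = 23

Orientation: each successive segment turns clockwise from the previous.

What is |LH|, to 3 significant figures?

34.5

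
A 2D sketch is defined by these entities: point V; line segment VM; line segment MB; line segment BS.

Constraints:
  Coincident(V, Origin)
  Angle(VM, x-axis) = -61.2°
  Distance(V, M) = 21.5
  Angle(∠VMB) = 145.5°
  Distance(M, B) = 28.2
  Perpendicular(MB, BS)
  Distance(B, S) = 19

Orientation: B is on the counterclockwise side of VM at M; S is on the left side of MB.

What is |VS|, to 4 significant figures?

46.42

V is at the origin; VM runs at -61.2° with length 21.5, so M = 21.5·(cos -61.2°, sin -61.2°) = (10.36, -18.84). ∠VMB = 145.5°, so MB runs at -61.2° + (180° − 145.5°) = -26.70° from the x-axis; with |MB| = 28.2, B = M + 28.2·(cos -26.70°, sin -26.70°) = (35.55, -31.51). MB is perpendicular to BS; with |BS| = 19.0 on the left of MB, S = B + 19.0·(0.4493, 0.8934) = (44.09, -14.54). Then |VS| = |S − V| = 46.42.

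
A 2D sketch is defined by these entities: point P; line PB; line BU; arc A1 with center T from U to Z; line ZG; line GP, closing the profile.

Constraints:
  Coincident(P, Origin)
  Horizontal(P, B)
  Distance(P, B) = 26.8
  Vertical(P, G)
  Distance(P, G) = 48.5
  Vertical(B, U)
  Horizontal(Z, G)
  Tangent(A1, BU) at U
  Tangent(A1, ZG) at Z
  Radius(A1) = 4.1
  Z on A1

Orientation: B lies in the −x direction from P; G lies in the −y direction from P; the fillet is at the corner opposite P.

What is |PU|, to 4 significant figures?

51.86

The virtual corner opposite P is at (-26.80, -48.50). Tangency of A1 to BU means the radius TU is perpendicular to BU and the tangent condition forces TZ to be normal to ZG, with radius 4.1, so the center T sits 4.1 in from both sides at T = (-22.70, -44.40). That places the tangent points at U = (-26.80, -44.40) on BU and Z = (-22.70, -48.50) on ZG. Then |PU| = |U − P| = 51.86.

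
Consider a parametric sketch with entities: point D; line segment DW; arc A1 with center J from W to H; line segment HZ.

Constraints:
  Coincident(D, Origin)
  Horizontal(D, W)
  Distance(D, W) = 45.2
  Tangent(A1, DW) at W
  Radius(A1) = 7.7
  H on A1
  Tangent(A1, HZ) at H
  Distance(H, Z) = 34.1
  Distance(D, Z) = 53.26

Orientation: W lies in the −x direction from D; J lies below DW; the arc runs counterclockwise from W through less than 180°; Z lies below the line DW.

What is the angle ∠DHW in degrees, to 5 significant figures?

47.861°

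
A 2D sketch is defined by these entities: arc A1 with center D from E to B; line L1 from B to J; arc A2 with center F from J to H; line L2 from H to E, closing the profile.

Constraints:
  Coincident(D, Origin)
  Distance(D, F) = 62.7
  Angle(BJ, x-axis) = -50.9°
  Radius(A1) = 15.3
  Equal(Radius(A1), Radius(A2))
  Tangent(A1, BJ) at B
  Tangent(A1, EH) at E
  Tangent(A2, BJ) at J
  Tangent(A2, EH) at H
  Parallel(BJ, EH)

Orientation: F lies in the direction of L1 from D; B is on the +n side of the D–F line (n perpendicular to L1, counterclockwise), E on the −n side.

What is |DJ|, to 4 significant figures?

64.54

The slot axis is L1's direction at -50.9°, so u = (cos -50.9°, sin -50.9°) = (0.6307, -0.7760) and n = (−sin -50.9°, cos -50.9°) = (0.7760, 0.6307). D is at the origin and F lies 62.7 along u from D, so F = 62.7·u = (39.54, -48.66). Tangency of A1 to both parallel lines with radius 15.3 puts B and E at D ± 15.3·n: B = (11.87, 9.649), E = (-11.87, -9.649). Equal radii place J and H the same way about F: J = F + 15.3·n = (51.42, -39.01), H = F − 15.3·n = (27.67, -58.31). Then |DJ| = |J − D| = 64.54.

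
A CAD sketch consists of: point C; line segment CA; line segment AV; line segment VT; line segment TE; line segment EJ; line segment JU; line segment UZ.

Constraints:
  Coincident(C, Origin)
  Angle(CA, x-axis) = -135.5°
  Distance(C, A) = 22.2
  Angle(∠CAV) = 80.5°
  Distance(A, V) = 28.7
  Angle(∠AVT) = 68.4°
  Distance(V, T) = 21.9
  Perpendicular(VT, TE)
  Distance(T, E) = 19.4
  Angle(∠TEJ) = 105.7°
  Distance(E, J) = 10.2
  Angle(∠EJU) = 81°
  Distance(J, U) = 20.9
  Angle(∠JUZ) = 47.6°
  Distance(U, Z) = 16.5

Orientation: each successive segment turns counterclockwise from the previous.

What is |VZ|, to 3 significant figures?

25.5

∠EJU = 81.0° gives JU at -21.1° from the x-axis; with |JU| = 20.9, U = (8.42, -22.7). ∠JUZ = 47.6° gives UZ at 111° from the x-axis; with |UZ| = 16.5, Z = (2.43, -7.37). Then |VZ| = |Z − V| = 25.5.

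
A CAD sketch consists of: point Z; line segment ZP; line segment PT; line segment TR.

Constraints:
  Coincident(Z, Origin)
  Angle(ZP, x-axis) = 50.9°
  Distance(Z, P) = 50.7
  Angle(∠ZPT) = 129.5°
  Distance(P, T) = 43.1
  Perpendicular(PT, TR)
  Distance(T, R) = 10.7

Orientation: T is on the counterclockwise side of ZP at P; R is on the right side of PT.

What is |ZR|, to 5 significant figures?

90.331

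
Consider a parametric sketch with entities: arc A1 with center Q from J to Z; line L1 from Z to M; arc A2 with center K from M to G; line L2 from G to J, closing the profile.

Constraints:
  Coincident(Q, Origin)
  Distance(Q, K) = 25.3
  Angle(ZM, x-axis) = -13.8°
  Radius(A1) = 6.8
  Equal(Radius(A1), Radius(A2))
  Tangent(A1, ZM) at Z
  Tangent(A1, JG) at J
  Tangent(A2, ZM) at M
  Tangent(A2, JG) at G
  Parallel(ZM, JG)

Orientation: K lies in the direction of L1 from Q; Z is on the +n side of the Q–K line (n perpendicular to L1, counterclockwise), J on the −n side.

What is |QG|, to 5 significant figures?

26.198

The slot axis is L1's direction at -13.8°, so u = (cos -13.8°, sin -13.8°) = (0.97113, -0.23853) and n = (−sin -13.8°, cos -13.8°) = (0.23853, 0.97113). Q is at the origin and K lies 25.3 along u from Q, so K = 25.3·u = (24.570, -6.0349). Tangency of A1 to both parallel lines with radius 6.8 puts Z and J at Q ± 6.8·n: Z = (1.6220, 6.6037), J = (-1.6220, -6.6037). Equal radii place M and G the same way about K: M = K + 6.8·n = (26.192, 0.56882), G = K − 6.8·n = (22.948, -12.639). Then |QG| = |G − Q| = 26.198.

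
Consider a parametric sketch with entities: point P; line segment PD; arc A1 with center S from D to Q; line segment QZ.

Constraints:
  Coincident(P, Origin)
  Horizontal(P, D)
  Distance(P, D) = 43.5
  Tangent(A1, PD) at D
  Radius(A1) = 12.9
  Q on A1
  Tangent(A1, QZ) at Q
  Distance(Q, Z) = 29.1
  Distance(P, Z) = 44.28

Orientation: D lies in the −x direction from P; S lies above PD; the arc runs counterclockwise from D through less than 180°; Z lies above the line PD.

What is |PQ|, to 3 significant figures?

32.5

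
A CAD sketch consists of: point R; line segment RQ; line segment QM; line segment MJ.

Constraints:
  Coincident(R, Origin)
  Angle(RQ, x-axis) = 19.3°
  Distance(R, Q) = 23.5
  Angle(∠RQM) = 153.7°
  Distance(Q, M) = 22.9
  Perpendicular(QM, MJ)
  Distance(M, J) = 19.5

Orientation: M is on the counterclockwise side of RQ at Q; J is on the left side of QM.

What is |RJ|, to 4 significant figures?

44.90

R is at the origin; RQ runs at 19.3° with length 23.5, so Q = 23.5·(cos 19.3°, sin 19.3°) = (22.18, 7.767). ∠RQM = 153.7°, so QM runs at 19.3° + (180° − 153.7°) = 45.60° from the x-axis; with |QM| = 22.9, M = Q + 22.9·(cos 45.60°, sin 45.60°) = (38.20, 24.13). The perpendicularity gives MJ at right angles to QM; with |MJ| = 19.5 on the left of QM, J = M + 19.5·(-0.7145, 0.6997) = (24.27, 37.77). Then |RJ| = |J − R| = 44.90.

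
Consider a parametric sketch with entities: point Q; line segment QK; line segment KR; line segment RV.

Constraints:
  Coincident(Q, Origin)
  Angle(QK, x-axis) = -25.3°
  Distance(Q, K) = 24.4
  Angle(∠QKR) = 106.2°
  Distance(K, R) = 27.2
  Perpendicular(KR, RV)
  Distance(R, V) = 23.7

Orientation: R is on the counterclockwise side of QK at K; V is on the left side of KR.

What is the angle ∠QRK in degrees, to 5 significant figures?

34.567°

Q is at the origin; QK runs at -25.3° with length 24.4, so K = 24.4·(cos -25.3°, sin -25.3°) = (22.060, -10.428). ∠QKR = 106.2°, so KR runs at -25.3° + (180° − 106.2°) = 48.500° from the x-axis; with |KR| = 27.2, R = K + 27.2·(cos 48.500°, sin 48.500°) = (40.083, 9.9441). Then cos ∠QRK = RQ·RK / (|RQ||RK|), giving 34.567°.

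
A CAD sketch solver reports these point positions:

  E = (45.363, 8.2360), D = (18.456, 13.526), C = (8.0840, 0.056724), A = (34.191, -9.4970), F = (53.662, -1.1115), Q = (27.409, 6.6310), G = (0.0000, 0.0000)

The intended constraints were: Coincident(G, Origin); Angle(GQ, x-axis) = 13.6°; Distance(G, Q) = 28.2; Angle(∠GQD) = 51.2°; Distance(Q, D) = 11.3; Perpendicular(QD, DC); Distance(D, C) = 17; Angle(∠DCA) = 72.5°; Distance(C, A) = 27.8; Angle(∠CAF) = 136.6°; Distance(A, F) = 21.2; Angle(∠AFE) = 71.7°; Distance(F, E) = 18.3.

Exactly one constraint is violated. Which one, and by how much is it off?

Distance(F, E) = 18.3 — off by 5.80.

G = (0.00, 0.00) ✓; GQ at 13.60° ✓; |GQ| = 28.20 ✓; ∠GQD = 51.20° ✓; |QD| = 11.30 ✓; ∠(QD, DC) = 90.00° ✓; |DC| = 17.00 ✓; ∠DCA = 72.50° ✓; |CA| = 27.80 ✓; ∠CAF = 136.6° ✓; |AF| = 21.20 ✓; ∠AFE = 71.70° ✓; |FE| = 12.50 ✗.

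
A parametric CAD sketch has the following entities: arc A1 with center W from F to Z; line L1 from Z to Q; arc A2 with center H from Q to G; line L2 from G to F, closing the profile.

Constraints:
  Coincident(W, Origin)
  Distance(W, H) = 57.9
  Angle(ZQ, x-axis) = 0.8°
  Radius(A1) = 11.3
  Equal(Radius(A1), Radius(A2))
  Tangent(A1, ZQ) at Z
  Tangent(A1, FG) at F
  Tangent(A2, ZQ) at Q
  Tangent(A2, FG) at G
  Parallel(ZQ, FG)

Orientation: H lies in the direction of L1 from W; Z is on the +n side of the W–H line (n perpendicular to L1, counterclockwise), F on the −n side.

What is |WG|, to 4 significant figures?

58.99

The slot axis is L1's direction at 0.8°, so u = (cos 0.8°, sin 0.8°) = (0.9999, 0.01396) and n = (−sin 0.8°, cos 0.8°) = (-0.01396, 0.9999). W is at the origin and H lies 57.9 along u from W, so H = 57.9·u = (57.89, 0.8084). Tangency of A1 to both parallel lines with radius 11.3 puts Z and F at W ± 11.3·n: Z = (-0.1578, 11.30), F = (0.1578, -11.30). Equal radii place Q and G the same way about H: Q = H + 11.3·n = (57.74, 12.11), G = H − 11.3·n = (58.05, -10.49). Then |WG| = |G − W| = 58.99.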